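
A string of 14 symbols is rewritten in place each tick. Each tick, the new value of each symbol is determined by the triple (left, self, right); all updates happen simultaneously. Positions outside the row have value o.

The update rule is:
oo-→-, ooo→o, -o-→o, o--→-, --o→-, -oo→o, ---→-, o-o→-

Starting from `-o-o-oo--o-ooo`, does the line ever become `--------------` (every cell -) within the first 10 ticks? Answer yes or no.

no

tick 1: -o-o-o---o-ooo
tick 2: -o-o-o---o-ooo  (fixed point — unchanged through tick 10)
tick 10 is -o-o-o---o-ooo, still not uniform -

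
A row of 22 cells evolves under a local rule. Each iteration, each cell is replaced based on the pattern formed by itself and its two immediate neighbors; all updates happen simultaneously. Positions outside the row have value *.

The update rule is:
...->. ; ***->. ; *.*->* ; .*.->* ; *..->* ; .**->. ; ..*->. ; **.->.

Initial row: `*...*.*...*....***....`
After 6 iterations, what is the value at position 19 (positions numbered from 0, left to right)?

.

.*..****..**......*...
***.....*...*.....**..
...*....**..**......*.
*..**.....*...*.....**
.*...*....**..**......
***..**.....*...*.....
position 19 holds .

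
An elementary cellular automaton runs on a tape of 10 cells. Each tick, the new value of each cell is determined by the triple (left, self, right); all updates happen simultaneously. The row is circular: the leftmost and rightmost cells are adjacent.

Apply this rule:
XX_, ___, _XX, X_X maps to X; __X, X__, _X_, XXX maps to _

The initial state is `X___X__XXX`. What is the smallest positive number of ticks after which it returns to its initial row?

6

X_X____X__
_X__XX____
____XX_XXX
_XX_XXXX_X
XXXXX__XX_
X___X__XXX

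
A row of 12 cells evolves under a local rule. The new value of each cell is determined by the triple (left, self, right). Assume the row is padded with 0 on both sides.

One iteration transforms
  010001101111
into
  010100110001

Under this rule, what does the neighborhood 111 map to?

At position 9 the neighborhood is 111; the next row has 0 there.

0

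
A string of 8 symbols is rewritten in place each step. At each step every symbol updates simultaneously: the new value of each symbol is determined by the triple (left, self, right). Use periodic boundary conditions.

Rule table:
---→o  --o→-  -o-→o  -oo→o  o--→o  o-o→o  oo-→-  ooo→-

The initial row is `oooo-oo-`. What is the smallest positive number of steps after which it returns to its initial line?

24

o---oo-o
-oo-o-oo
oo-oooo-
o-oo---o
-oo-oo-o
oo-oo-oo
--oo-oo-
o-o-oo-o
-oooo-oo
oo---oo-
o-oo-o-o
-oo-oooo
oo-oo---
o-oo-oo-
ooo-oo-o
---oo-oo
oo-o-oo-
o-oooo-o
-oo---oo
oo-oo-o-
o-oo-ooo
-oo-oo--
-o-oo-oo
oooo-oo-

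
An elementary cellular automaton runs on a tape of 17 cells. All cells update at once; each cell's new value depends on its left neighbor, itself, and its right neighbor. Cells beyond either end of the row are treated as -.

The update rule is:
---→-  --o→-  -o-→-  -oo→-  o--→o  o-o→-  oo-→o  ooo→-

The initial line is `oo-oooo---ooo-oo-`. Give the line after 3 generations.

---o----oo----o--

-o----oo----o--oo
--o----oo----o--o
---o----oo----o--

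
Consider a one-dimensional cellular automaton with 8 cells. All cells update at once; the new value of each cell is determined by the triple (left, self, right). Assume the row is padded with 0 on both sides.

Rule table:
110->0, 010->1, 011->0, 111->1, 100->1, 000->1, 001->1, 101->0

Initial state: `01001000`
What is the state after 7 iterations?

iteration 1: 11111111
iteration 2: 01111110
iteration 3: 10111101
iteration 4: 10011001
iteration 5: 11100111
iteration 6: 01011010
iteration 7: 11000011

11000011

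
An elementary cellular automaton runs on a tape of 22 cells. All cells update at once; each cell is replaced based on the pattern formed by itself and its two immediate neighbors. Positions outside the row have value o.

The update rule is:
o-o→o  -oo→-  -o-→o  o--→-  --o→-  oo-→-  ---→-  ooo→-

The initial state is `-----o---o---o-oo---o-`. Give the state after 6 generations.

generation 1: -----o---o---oo-----oo
generation 2: -----o---o------------
generation 3: -----o---o------------  (fixed point — unchanged through generation 6)

-----o---o------------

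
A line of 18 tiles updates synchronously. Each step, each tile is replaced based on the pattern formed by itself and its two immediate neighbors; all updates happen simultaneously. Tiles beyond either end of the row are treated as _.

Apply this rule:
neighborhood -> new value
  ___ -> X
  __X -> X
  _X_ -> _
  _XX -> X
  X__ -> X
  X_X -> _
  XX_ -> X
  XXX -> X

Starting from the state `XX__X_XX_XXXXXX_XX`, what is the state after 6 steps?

XXXXXXXX_XXXXXX_XX

step 1: XXXX__XX_XXXXXX_XX
step 2: XXXXXXXX_XXXXXX_XX
step 3: XXXXXXXX_XXXXXX_XX  (fixed point — unchanged through step 6)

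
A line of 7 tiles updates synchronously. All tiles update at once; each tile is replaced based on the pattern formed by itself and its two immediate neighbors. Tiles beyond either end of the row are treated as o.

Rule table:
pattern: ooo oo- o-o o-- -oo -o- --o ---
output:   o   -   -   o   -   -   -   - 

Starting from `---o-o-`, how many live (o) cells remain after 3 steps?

o------
-o-----
--o----
count of o: 1

1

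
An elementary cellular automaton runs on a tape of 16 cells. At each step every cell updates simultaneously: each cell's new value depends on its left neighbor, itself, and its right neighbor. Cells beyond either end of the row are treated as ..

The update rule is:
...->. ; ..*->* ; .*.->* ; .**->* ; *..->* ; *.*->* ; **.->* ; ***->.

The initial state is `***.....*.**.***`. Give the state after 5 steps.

*.**...*******.*
*****.**.....***
*...*****...**.*
**.**...**.*****
******.*****...*

******.*****...*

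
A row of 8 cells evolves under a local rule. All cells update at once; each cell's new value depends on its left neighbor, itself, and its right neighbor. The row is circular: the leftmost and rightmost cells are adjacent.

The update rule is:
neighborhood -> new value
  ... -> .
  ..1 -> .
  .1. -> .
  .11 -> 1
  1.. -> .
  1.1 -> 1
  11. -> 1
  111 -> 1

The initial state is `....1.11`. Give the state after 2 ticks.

.....111

.....111
.....111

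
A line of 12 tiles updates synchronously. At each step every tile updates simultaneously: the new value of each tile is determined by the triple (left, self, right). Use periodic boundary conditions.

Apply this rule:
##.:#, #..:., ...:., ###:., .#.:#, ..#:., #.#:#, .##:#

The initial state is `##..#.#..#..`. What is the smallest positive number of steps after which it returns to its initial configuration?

##..###..#..
##..#.#..#..

2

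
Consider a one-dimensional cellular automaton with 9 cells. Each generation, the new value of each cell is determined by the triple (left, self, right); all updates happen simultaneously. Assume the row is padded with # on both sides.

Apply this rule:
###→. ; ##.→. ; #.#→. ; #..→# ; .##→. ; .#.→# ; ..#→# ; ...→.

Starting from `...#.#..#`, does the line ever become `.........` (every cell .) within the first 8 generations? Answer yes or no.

#.##.###.
.........
all cells are . at generation 2

yes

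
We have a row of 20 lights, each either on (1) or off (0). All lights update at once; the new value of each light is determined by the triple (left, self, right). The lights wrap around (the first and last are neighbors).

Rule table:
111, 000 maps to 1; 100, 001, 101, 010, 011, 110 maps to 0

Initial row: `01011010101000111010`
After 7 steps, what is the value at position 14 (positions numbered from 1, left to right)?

0

00000000000010010000
11111111111000000111
11111111110011110011
11111111100001100001
11111111001100001100
01111110000001100000
00111100111100001111
position 14 holds 0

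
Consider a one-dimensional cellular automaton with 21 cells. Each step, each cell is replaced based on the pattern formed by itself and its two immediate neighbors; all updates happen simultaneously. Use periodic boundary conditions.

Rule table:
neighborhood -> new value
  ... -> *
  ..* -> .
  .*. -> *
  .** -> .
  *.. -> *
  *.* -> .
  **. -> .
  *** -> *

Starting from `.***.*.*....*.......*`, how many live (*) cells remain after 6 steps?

step 1: ..*..*.****.*******.*
step 2: *.**.*..**...*****..*
step 3: .....**...**..***.*..
step 4: ****...**...*..*..***
step 5: ***.**...**.**.**..**
step 6: **....**.........*..*
count of *: 6

6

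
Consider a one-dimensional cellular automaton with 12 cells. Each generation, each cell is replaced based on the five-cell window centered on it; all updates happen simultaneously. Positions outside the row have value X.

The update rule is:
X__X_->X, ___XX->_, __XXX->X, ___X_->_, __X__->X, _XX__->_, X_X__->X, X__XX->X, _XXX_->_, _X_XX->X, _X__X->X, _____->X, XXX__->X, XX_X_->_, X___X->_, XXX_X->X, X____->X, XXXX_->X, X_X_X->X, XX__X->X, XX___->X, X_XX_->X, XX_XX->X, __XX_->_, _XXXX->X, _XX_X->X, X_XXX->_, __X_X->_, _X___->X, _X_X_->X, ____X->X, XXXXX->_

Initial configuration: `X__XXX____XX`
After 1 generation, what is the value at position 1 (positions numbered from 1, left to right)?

X

XXXX_XXXX_XX
position 1 holds X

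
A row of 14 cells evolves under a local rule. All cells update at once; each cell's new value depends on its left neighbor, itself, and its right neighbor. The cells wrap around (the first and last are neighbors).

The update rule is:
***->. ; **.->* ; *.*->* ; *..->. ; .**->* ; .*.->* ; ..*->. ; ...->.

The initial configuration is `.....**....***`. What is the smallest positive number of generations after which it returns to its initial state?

.....**....*.*
.....**....***

2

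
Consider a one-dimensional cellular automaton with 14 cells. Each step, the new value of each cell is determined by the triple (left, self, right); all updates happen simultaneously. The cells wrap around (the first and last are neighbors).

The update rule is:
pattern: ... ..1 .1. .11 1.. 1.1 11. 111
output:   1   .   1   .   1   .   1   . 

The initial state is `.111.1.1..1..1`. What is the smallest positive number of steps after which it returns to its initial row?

14

...1.1.11.11.1
11.1.1..1..1.1
.1.1.11.11.1..
.1.1..1..1.111
.1.11.11.1...1
.1..1..1.111.1
.11.11.1...1.1
..1..1.111.1.1
1.11.1...1.1.1
1..1.111.1.1..
11.1...1.1.11.
.1.111.1.1..1.
.1...1.1.11.11
.111.1.1..1..1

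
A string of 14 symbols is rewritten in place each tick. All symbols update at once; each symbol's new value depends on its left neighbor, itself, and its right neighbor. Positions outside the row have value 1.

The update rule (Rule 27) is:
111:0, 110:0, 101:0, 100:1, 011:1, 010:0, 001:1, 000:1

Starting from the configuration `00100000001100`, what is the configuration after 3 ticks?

11011111111011
00010000000010
11101111111100

11101111111100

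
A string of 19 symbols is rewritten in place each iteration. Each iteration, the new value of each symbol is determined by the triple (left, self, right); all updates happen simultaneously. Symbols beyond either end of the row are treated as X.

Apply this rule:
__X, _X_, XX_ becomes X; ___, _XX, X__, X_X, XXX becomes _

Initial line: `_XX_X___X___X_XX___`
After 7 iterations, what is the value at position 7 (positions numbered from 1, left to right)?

X

__X_X__XX__XX__X__X
_XX_X_X_X_X_X_XX_X_
__X_X_X_X_X_X__X_X_
_XX_X_X_X_X_X_XX_X_  (repeats iteration 2; period 2)
iteration 7: __X_X_X_X_X_X__X_X_
position 7 holds X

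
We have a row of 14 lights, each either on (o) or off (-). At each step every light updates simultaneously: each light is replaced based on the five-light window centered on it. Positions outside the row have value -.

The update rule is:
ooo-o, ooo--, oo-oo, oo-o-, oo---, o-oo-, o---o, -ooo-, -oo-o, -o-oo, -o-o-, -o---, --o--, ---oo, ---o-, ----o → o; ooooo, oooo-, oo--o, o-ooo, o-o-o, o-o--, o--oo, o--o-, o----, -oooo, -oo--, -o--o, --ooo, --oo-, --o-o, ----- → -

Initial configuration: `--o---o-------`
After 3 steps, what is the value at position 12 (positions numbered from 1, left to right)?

step 1: oooooooo------
step 2: -------oo-----
step 3: -----oo--o----
position 12 holds -

-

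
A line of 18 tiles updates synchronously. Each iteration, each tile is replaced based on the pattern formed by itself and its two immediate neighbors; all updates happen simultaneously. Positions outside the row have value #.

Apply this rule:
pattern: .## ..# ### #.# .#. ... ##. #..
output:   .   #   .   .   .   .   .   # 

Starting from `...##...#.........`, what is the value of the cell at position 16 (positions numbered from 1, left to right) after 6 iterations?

.

#.#..#.#.#.......#
...##.....#.....#.
#.#..#...#.#...#..
...##.#.#...#.#.##
#.#......#.#......
...#....#...#....#
position 16 holds .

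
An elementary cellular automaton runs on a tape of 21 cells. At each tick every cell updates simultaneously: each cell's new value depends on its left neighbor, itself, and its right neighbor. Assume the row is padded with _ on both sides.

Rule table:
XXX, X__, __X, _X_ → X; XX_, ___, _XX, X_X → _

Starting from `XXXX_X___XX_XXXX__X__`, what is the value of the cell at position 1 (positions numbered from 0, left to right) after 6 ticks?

_

_XX__XX_X____XX_XXXX_
X__XX___XX__X____XX_X
XXX__X_X__XXXX__X___X
_X_XXX_XXX_XX_XXXX_XX
XX__X___X______XX____
__XXXX_XXX____X__X___
position 1 holds _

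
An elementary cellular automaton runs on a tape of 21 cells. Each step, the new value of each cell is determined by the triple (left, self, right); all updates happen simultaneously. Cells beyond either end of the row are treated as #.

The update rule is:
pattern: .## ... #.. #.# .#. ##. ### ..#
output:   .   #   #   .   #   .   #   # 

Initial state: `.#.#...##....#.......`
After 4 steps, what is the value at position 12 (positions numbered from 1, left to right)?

.

.#.####..############
.#..##.##.###########
.###.......##########
..#.#######.#########
position 12 holds .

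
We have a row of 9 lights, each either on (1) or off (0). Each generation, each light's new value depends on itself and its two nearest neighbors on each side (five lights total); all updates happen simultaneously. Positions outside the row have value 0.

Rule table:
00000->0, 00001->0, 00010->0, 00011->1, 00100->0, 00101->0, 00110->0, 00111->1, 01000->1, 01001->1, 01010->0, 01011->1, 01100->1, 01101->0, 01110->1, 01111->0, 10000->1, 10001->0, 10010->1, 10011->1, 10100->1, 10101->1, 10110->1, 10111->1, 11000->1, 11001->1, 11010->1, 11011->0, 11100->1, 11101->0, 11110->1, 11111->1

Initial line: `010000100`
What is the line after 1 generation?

001100011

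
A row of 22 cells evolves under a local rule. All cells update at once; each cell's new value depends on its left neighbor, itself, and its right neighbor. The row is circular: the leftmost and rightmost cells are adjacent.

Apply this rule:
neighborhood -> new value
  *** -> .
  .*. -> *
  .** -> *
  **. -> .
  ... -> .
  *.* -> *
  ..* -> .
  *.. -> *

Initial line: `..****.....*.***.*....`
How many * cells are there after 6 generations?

10

generation 1: ..*...*....***..***...
generation 2: ..**..**...*..*.*..*..
generation 3: ..*.*.*.*..**.****.**.
generation 4: ..********.*.**...**.*
generation 5: *.*.......****.*..*.**
generation 6: .***......*...***.***.
count of *: 10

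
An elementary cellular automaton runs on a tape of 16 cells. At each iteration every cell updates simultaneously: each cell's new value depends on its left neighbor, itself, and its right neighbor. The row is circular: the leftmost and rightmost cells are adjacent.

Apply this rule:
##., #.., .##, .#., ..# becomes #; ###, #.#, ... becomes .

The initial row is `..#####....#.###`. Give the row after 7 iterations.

#.##.#.#.#.#.#.#

###...##..##.#.#
..##.#######.#.#
####.#.....#.#.#
...#.##...##.#.#
#.##.###.###.#.#
#.##.#.#.#.#.#.#
#.##.#.#.#.#.#.#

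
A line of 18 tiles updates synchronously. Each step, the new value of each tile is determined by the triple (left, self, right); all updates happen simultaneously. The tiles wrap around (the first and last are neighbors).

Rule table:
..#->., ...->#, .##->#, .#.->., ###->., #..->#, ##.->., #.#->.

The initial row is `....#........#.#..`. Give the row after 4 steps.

..###.#......###.#

###..#######....##
...#.#......###.#.
##....#####.#....#
..###.#......###.#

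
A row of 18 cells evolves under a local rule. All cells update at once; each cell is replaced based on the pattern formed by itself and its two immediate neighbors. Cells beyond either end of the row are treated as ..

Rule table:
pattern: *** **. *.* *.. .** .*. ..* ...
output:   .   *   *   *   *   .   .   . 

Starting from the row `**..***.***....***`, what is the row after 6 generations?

***.*.***.**...*.*
*.**.**.*****...*.
.********...**...*
.*......**..***...
..*.....***.*.**..
...*....*.**.****.

...*....*.**.****.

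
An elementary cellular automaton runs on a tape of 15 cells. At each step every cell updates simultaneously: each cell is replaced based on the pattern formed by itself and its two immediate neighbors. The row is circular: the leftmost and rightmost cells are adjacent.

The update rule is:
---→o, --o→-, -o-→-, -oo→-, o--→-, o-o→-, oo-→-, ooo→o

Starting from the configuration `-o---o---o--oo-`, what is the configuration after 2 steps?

oo---o---oooooo

---o---o-------
oo---o---oooooo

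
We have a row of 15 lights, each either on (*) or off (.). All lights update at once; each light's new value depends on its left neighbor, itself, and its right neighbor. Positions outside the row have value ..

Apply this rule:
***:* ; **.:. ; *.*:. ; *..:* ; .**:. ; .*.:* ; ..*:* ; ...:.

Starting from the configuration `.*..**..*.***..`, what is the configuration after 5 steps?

..*..*.****.*..

****..***..*.*.
.**.**.*.***.**
*......*..*....
**....******...
..*..*.****.*..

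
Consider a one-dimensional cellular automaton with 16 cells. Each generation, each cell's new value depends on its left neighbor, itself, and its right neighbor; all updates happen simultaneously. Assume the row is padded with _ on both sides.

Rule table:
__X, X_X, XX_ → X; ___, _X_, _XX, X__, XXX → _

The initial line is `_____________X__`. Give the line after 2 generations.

___________X____

____________X___
___________X____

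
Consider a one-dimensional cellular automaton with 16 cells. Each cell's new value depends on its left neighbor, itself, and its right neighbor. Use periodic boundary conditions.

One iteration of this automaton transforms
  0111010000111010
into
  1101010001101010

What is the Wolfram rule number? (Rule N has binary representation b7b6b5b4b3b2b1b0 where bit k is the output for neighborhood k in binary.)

78

position 2: 111 → 0  (bit 7 = 0)
position 3: 110 → 1  (bit 6 = 1)
position 4: 101 → 0  (bit 5 = 0)
position 6: 100 → 0  (bit 4 = 0)
position 1: 011 → 1  (bit 3 = 1)
position 5: 010 → 1  (bit 2 = 1)
position 0: 001 → 1  (bit 1 = 1)
position 7: 000 → 0  (bit 0 = 0)
bits b7..b0 = 01001110 = 78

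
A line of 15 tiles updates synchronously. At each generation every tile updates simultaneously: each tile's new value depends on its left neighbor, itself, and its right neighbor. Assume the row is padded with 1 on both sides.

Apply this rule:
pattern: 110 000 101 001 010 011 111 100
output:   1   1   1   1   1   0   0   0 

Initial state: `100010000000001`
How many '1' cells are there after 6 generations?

9

101110111111110
110011000000011
010101011111100
111111100000101
000000101111110
011111110000011
count of 1: 9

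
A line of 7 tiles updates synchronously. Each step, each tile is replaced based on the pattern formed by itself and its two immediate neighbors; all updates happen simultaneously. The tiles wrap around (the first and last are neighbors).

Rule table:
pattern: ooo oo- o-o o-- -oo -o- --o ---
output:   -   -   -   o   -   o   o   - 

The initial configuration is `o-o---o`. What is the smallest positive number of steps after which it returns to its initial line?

--oo-o-
-o---oo
-oo-o--
o---oo-
oo-o---
---oo-o
o-o---o

7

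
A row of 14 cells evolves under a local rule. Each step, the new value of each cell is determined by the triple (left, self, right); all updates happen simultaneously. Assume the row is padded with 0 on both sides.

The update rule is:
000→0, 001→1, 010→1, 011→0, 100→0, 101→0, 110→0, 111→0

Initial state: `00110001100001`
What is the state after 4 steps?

step 1: 01000010000011
step 2: 11000110000100
step 3: 00001000001100
step 4: 00011000010000

00011000010000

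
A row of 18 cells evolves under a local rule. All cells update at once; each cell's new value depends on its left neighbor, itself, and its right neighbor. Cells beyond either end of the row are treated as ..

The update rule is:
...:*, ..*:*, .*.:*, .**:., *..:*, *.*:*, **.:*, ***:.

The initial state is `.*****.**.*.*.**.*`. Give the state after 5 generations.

generation 1: *....**.******.***
generation 2: *****.**.....**..*
generation 3: ....**.******.****
generation 4: ****.**.....**...*
generation 5: ...**.******.*****

...**.******.*****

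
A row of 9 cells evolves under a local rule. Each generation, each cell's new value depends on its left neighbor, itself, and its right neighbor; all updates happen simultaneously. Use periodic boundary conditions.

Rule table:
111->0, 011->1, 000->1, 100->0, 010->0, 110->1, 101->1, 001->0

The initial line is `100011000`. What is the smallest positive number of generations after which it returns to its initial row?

001011010
100111100
000100100
110000001
010111101
101100110
011100111
110100101
011000011
111011011
001111110
101000010
010011001
100011000

14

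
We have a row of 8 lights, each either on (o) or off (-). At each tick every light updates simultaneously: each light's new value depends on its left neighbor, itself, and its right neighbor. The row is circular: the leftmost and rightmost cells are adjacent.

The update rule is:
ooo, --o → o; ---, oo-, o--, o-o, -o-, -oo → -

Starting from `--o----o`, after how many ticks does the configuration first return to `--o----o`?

8

tick 1: -o----o-
tick 2: o----o--
tick 3: ----o--o
tick 4: ---o--o-
tick 5: --o--o--
tick 6: -o--o---
tick 7: o--o----
tick 8: --o----o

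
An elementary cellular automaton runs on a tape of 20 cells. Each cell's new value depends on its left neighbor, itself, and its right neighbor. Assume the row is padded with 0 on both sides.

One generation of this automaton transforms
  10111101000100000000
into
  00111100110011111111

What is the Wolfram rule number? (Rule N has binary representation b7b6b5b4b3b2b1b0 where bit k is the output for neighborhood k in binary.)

position 3: 111 → 1  (bit 7 = 1)
position 5: 110 → 1  (bit 6 = 1)
position 1: 101 → 0  (bit 5 = 0)
position 8: 100 → 1  (bit 4 = 1)
position 2: 011 → 1  (bit 3 = 1)
position 0: 010 → 0  (bit 2 = 0)
position 10: 001 → 0  (bit 1 = 0)
position 9: 000 → 1  (bit 0 = 1)
bits b7..b0 = 11011001 = 217

217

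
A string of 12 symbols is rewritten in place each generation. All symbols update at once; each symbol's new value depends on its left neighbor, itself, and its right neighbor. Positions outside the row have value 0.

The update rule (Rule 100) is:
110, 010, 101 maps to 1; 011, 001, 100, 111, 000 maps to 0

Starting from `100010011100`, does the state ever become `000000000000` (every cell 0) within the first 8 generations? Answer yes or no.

generation 1: 100010000100
generation 2: 100010000100  (fixed point — unchanged through generation 8)
generation 8 is 100010000100, still not uniform 0

no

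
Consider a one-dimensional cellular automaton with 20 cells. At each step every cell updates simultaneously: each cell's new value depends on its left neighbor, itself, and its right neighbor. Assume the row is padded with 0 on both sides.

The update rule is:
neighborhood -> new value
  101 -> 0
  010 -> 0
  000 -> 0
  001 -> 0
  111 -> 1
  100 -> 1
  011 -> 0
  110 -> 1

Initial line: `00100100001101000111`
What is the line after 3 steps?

step 1: 00010010000100100011
step 2: 00001001000010010001
step 3: 00000100100001001000

00000100100001001000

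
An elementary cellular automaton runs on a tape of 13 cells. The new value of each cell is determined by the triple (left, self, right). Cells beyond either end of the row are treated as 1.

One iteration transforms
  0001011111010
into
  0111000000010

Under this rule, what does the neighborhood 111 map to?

At position 6 the neighborhood is 111; the next row has 0 there.

0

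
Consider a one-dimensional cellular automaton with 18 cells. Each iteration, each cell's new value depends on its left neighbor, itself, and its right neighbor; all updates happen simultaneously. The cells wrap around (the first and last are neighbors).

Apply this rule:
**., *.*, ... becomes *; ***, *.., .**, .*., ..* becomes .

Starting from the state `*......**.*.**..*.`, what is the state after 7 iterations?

...*****...****...

..****..**.*.*...*
.....*...**.*..*..
****...*..**.....*
...*.*.....*.***..
**..*..***..*..*.*
.*.......*......*.
...*****...****...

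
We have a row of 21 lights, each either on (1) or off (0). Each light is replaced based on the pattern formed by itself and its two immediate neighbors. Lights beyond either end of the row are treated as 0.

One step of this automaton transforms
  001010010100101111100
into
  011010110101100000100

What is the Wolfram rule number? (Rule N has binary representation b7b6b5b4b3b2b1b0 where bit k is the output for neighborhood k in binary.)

70

position 15: 111 → 0  (bit 7 = 0)
position 18: 110 → 1  (bit 6 = 1)
position 3: 101 → 0  (bit 5 = 0)
position 5: 100 → 0  (bit 4 = 0)
position 14: 011 → 0  (bit 3 = 0)
position 2: 010 → 1  (bit 2 = 1)
position 1: 001 → 1  (bit 1 = 1)
position 0: 000 → 0  (bit 0 = 0)
bits b7..b0 = 01000110 = 70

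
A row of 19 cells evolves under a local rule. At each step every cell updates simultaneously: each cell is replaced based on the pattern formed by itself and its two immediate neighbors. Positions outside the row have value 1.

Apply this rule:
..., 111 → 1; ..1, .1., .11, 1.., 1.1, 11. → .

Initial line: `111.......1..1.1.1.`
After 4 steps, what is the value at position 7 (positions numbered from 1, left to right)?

.

step 1: 11..11111..........
step 2: 1....111..11111111.
step 3: ..11..1....111111..
step 4: ........11..1111...
position 7 holds .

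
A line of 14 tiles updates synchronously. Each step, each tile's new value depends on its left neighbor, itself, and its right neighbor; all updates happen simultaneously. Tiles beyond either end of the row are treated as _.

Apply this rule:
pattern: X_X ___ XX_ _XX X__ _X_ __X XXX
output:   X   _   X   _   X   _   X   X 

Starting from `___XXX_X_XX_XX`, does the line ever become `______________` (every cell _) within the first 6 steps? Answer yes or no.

step 1: __X_XXX_X_XX_X
step 2: _X_X_XXX_X_XX_
step 3: X_X_X_XXX_X_XX
step 4: _X_X_X_XXX_X_X
step 5: X_X_X_X_XXX_X_
step 6: _X_X_X_X_XXX_X
step 6 is _X_X_X_X_XXX_X, still not uniform _

no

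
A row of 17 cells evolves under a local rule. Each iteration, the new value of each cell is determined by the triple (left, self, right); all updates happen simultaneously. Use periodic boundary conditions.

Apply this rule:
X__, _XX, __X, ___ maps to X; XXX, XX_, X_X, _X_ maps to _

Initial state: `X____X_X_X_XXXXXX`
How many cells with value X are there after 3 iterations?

5

_XXXX______X_____
XX___XXXXXX_XXXXX
__XXXX______X____
count of X: 5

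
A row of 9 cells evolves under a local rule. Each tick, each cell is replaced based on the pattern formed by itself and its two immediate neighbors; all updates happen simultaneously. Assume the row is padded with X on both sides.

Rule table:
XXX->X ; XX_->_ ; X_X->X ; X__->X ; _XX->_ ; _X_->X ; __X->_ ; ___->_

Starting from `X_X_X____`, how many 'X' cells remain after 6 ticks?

6

_XXXXX___
X_XXX_X__
_X_X_XXX_
XXXXX_X_X
XXXX_XXX_
XXX_X_X_X
count of X: 6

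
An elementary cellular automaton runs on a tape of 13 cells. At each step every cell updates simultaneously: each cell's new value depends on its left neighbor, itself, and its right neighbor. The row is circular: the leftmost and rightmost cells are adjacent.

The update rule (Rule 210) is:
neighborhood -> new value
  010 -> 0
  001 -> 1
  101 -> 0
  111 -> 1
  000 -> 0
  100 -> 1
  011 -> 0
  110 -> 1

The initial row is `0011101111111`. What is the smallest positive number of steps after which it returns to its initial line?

1101100111111
1100111011111
1111011001111
1111001110111
1111110110011
1111110011101
1111111101100
0111111100111
0011111111011
1101111111001
1100111111110
0111011111110
1011001111111
1001110111111
1110110011111
1110011101111
1111101100111
1111100111011
1111111011001
1111111001110
0111111110110
1011111110011
1001111111101
1110111111100
0110011111111
0011101111111

26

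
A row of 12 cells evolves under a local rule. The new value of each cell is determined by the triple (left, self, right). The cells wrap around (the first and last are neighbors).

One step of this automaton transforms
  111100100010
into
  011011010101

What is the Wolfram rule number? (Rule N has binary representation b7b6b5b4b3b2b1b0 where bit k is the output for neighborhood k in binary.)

position 1: 111 → 1  (bit 7 = 1)
position 3: 110 → 0  (bit 6 = 0)
position 11: 101 → 1  (bit 5 = 1)
position 4: 100 → 1  (bit 4 = 1)
position 0: 011 → 0  (bit 3 = 0)
position 6: 010 → 0  (bit 2 = 0)
position 5: 001 → 1  (bit 1 = 1)
position 8: 000 → 0  (bit 0 = 0)
bits b7..b0 = 10110010 = 178

178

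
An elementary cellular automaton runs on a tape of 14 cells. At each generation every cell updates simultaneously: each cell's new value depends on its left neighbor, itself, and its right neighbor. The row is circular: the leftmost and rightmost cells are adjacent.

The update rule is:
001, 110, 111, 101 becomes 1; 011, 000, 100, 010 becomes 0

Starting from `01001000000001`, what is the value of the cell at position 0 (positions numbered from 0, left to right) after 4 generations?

10010000000010
00100000000101
01000000001010
10000000010100
position 0 holds 1

1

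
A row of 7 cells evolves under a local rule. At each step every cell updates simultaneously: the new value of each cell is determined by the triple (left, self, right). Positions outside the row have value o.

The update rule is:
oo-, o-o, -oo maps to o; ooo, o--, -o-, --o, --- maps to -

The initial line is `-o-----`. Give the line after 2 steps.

step 1: o------
step 2: o------

o------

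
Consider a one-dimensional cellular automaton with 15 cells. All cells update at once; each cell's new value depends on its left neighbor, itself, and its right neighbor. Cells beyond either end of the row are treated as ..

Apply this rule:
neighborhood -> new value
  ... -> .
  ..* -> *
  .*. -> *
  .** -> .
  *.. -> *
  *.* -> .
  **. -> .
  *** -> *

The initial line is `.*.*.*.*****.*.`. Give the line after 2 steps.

...*.***.*.**..

**.*.*..***..**
...*.***.*.**..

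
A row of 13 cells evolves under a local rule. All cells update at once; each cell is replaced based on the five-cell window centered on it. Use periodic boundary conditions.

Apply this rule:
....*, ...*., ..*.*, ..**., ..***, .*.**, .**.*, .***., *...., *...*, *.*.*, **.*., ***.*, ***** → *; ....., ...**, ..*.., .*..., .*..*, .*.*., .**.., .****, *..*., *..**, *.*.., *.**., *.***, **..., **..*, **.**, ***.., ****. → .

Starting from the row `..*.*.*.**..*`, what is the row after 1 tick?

..*.*.**.....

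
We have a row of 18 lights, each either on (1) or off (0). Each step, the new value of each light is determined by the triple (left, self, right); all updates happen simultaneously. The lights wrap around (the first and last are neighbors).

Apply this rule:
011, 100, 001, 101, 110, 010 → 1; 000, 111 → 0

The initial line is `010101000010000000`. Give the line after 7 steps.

000111111000000011

111111100111000000
100000111101100001
110001100111110011
011011111100011110
111110000110110011
000011001111111110
000111111000000011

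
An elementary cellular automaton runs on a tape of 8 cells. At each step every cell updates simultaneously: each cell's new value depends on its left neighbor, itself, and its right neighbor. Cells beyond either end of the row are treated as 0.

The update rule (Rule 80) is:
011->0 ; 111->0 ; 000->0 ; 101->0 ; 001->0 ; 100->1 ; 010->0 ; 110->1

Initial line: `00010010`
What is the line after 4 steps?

00000001

00001001
00000100
00000010
00000001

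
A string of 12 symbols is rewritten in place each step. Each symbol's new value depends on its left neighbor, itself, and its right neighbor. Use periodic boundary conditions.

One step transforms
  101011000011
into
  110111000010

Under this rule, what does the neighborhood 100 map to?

0

At position 6 the neighborhood is 100; the next row has 0 there.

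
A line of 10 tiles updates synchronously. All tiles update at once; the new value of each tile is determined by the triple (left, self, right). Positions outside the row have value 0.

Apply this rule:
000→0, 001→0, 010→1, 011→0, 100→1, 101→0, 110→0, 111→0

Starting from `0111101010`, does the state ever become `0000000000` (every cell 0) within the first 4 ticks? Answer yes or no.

no

0000001011
0000001000
0000001100
0000000010
tick 4 is 0000000010, still not uniform 0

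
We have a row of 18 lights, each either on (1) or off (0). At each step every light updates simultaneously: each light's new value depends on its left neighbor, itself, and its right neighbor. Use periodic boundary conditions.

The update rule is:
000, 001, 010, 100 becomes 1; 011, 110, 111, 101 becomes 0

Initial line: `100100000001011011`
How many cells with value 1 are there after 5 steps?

011111111111000000
100000000000111111
011111111111000000  (repeats step 1; period 2)
step 5: 011111111111000000
count of 1: 11

11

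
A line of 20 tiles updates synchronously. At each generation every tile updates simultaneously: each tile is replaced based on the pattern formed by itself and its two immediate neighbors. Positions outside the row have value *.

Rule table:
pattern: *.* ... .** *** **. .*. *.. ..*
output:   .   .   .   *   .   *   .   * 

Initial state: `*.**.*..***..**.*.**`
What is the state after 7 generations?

generation 1: .....*.*.*..*...*..*
generation 2: ....**.*.*.**..**.*.
generation 3: ...*...*.*....*...*.
generation 4: ..**..**.*...**..**.
generation 5: .*...*...*..*...*...
generation 6: .*..**..**.**..**..*
generation 7: .*.*...*......*...*.

.*.*...*......*...*.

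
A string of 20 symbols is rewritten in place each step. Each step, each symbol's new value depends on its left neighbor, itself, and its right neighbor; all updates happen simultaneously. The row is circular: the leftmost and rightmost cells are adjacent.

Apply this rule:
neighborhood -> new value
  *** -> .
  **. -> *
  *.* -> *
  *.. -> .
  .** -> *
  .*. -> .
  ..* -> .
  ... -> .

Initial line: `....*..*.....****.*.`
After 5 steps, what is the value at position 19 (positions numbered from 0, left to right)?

step 1: .............*..**..
step 2: ................**..
step 3: ................**..  (fixed point — unchanged through step 5)
position 19 holds .

.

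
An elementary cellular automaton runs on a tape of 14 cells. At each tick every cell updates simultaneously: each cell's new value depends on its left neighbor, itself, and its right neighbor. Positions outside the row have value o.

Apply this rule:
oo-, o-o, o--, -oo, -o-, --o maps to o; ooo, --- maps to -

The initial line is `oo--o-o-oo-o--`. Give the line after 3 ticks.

tick 1: -ooooooooooooo
tick 2: oo------------
tick 3: -oo----------o

-oo----------o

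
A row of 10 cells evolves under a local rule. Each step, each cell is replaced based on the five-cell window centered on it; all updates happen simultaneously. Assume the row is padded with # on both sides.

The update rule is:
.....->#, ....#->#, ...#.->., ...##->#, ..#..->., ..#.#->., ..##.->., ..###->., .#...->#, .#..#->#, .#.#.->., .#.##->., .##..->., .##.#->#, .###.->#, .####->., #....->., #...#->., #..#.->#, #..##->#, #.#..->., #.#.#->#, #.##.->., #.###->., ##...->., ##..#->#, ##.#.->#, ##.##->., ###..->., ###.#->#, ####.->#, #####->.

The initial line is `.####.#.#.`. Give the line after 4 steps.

##...##.#.

...####.#.
..#..####.
##.##..##.
##...##.#.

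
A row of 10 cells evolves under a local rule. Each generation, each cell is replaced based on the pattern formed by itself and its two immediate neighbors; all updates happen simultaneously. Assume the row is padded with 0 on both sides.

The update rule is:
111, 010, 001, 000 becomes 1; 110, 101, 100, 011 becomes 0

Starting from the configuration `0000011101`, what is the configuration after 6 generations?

1010100001

1111101001
0111001011
1010011000
1010100011
1010101100
1010100001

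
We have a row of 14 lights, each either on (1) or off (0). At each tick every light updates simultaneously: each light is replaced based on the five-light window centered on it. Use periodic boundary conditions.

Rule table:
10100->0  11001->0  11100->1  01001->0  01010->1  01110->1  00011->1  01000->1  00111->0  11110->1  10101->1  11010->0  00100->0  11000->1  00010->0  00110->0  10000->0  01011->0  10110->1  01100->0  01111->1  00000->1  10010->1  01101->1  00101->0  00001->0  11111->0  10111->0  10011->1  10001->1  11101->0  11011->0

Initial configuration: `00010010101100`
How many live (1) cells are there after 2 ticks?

7

tick 1: 10000101101010
tick 2: 01000001101111
count of 1: 7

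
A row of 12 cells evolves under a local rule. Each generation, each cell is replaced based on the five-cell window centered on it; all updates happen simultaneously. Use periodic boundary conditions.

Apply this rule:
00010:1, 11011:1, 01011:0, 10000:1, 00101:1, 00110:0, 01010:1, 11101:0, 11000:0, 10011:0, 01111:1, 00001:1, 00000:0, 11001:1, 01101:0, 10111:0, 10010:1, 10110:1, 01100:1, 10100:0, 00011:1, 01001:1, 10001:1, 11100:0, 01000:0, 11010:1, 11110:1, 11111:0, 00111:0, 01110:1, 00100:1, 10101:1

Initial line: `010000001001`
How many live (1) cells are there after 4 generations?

5

100100111111
011110010001
001101110111
100010101010
count of 1: 5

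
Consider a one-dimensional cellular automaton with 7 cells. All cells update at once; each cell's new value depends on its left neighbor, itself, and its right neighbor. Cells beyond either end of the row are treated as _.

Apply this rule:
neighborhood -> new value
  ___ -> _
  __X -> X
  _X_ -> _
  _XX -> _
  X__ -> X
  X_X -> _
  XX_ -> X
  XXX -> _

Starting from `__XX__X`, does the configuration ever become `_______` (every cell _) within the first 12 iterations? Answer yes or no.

yes

_X_XXX_
X____XX
_X__X_X
X_XX___
___XX__
__X_XX_
_X___XX
X_X_X_X
_______
all cells are _ at iteration 9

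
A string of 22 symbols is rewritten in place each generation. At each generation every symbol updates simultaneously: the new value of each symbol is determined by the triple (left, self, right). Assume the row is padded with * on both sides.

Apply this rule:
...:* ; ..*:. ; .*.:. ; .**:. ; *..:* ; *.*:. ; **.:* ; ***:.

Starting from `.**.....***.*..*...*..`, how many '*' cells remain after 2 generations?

8

..*****...*..*..**..*.
*.....***..*..*..**...
count of *: 8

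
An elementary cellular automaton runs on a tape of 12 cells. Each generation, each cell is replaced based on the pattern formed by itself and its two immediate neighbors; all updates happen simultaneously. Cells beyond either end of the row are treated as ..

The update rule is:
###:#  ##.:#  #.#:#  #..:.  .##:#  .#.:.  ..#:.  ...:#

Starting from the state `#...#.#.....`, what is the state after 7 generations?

.###########

..#..#..####
#.......####
..#####.####
#.##########
.###########
.###########  (fixed point — unchanged through generation 7)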